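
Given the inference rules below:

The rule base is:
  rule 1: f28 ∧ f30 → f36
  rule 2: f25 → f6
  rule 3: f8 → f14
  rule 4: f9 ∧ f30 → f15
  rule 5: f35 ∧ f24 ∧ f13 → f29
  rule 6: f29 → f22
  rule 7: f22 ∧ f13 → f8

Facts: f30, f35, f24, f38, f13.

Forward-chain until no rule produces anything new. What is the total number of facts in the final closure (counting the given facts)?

9

Round 1: rule 5 [f35 ∧ f24 ∧ f13 → f29]. New: f29.
Round 2: rule 6 [f29 → f22]. New: f22.
Round 3: rule 7 [f22 ∧ f13 → f8]. New: f8.
Round 4: rule 3 [f8 → f14]. New: f14.
Closure: {f13, f14, f22, f24, f29, f30, f35, f38, f8} — 9 facts.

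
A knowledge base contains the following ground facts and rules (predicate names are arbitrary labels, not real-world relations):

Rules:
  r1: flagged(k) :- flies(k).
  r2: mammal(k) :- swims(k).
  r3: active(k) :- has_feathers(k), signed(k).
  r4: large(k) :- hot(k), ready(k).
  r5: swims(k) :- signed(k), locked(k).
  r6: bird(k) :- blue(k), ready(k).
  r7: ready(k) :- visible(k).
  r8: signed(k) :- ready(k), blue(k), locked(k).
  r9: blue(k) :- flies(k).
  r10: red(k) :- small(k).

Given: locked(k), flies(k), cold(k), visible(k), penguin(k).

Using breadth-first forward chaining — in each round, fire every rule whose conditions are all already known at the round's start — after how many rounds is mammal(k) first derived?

4

Round 1 — r1, r7, r9, derive flagged(k), ready(k), blue(k).
Round 2 — r6, r8, derive bird(k), signed(k).
Round 3 — r5, derive swims(k).
Round 4 — r2, derive mammal(k).
mammal(k) first appears in round 4.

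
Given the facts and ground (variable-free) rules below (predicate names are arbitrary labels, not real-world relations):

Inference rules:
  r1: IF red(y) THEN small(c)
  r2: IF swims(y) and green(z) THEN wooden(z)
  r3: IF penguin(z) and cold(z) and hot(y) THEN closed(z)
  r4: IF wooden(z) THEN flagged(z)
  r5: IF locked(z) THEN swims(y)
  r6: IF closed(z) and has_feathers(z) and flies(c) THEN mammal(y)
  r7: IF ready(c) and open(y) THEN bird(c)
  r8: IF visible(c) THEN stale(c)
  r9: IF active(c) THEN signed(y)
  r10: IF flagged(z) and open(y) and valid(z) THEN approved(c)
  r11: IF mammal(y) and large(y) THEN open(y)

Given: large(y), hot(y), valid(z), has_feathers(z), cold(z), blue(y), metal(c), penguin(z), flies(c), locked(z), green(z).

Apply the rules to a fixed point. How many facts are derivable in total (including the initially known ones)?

Round 1: r3 [IF penguin(z) and cold(z) and hot(y) THEN closed(z)]; r5 [IF locked(z) THEN swims(y)]. New: closed(z), swims(y).
Round 2: r2 [IF swims(y) and green(z) THEN wooden(z)]; r6 [IF closed(z) and has_feathers(z) and flies(c) THEN mammal(y)]. New: wooden(z), mammal(y).
Round 3: r4 [IF wooden(z) THEN flagged(z)]; r11 [IF mammal(y) and large(y) THEN open(y)]. New: flagged(z), open(y).
Round 4: r10 [IF flagged(z) and open(y) and valid(z) THEN approved(c)]. New: approved(c).
Closure: {approved(c), blue(y), closed(z), cold(z), flagged(z), flies(c), green(z), has_feathers(z), hot(y), large(y), locked(z), mammal(y), metal(c), open(y), penguin(z), swims(y), valid(z), wooden(z)} — 18 facts.

18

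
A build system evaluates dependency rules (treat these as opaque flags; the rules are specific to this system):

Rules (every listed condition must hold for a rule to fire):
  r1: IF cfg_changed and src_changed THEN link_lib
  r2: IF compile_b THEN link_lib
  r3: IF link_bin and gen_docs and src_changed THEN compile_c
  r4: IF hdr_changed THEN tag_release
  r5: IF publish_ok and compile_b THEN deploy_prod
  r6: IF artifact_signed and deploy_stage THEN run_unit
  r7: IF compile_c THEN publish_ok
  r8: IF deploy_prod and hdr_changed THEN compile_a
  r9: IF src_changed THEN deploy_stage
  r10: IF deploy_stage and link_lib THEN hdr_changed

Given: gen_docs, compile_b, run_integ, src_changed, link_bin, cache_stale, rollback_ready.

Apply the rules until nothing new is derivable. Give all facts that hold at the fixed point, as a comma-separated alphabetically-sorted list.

cache_stale, compile_a, compile_b, compile_c, deploy_prod, deploy_stage, gen_docs, hdr_changed, link_bin, link_lib, publish_ok, rollback_ready, run_integ, src_changed, tag_release

Round 1 — r2, r3, r9, derive link_lib, compile_c, deploy_stage.
Round 2 — r7, r10, derive publish_ok, hdr_changed.
Round 3 — r4, r5, derive tag_release, deploy_prod.
Round 4 — r8, derive compile_a.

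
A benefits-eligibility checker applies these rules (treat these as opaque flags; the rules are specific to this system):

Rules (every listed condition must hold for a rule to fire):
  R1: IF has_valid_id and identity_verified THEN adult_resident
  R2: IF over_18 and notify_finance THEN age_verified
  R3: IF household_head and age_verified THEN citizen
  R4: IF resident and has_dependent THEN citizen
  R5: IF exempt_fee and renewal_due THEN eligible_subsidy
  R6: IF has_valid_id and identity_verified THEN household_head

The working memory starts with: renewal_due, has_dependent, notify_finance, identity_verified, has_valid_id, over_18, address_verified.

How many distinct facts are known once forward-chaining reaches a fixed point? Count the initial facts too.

11

Round 1 fires R1, R2, R6, giving adult_resident, age_verified, household_head.
Round 2 fires R3, giving citizen.
Closure: {address_verified, adult_resident, age_verified, citizen, has_dependent, has_valid_id, household_head, identity_verified, notify_finance, over_18, renewal_due} — 11 facts.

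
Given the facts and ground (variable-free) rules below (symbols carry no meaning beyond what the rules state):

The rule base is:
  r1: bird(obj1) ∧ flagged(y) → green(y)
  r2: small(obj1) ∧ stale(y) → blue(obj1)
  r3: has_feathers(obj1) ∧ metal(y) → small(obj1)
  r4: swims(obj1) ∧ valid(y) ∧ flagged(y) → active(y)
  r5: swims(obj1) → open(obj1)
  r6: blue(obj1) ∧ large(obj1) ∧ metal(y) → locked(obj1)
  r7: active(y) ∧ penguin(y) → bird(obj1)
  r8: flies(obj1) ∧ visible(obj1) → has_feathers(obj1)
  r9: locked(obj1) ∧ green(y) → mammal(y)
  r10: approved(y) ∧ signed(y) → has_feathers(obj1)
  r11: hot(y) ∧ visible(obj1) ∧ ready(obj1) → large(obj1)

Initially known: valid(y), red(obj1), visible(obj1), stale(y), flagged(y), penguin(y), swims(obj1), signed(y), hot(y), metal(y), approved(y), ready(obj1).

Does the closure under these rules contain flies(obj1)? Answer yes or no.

Round 1 — r4, r5, r10, r11, derive active(y), open(obj1), has_feathers(obj1), large(obj1).
Round 2 — r3, r7, derive small(obj1), bird(obj1).
Round 3 — r1, r2, derive green(y), blue(obj1).
Round 4 — r6, derive locked(obj1).
Round 5 — r9, derive mammal(y).
Fixed point reached. No rule has flies(obj1) as a consequent, and it is not given.

no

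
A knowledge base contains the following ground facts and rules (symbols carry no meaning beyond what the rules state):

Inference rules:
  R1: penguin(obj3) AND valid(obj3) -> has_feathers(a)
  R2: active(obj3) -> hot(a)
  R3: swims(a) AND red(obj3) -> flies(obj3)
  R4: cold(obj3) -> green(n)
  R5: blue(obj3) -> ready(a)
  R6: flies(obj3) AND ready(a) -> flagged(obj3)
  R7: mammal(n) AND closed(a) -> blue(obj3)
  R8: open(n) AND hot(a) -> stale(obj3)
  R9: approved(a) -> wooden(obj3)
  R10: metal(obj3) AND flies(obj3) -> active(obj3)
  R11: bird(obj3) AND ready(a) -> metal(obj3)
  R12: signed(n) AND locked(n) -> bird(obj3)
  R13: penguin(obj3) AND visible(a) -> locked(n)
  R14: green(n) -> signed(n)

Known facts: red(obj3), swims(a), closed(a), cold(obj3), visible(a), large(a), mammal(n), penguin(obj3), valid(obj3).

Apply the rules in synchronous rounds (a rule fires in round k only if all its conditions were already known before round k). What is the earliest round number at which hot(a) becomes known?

6

Round 1 fires R1, R3, R4, R7, R13, giving has_feathers(a), flies(obj3), green(n), blue(obj3), locked(n).
Round 2 fires R5, R14, giving ready(a), signed(n).
Round 3 fires R6, R12, giving flagged(obj3), bird(obj3).
Round 4 fires R11, giving metal(obj3).
Round 5 fires R10, giving active(obj3).
Round 6 fires R2, giving hot(a).
hot(a) first appears in round 6.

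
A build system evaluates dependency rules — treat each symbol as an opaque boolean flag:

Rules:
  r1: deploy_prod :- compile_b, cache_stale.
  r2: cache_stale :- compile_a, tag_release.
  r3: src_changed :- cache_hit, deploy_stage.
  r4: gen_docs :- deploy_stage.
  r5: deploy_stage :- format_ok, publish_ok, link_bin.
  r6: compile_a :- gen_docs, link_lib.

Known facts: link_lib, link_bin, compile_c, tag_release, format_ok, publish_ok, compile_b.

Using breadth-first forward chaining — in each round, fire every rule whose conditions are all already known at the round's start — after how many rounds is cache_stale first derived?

Round 1: r5 [deploy_stage :- format_ok, publish_ok, link_bin.]. Adds deploy_stage.
Round 2: r4 [gen_docs :- deploy_stage.]. Adds gen_docs.
Round 3: r6 [compile_a :- gen_docs, link_lib.]. Adds compile_a.
Round 4: r2 [cache_stale :- compile_a, tag_release.]. Adds cache_stale.
cache_stale first appears in round 4.

4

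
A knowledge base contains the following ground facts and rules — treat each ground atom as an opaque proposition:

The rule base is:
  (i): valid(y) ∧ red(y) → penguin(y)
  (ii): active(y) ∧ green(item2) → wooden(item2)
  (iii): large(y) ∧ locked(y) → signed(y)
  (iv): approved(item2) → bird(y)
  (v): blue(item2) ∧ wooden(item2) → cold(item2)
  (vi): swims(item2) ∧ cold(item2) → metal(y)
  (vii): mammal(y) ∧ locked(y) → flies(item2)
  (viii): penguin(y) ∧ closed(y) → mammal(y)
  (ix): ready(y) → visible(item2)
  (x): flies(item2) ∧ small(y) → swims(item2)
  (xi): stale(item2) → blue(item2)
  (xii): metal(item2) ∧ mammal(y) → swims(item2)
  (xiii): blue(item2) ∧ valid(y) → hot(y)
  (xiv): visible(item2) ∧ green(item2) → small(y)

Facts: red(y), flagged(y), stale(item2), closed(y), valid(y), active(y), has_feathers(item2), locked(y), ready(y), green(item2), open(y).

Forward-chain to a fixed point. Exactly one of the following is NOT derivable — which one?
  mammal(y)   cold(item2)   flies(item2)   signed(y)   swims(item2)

[1] (i) [valid(y) ∧ red(y) → penguin(y)]; (ii) [active(y) ∧ green(item2) → wooden(item2)]; (ix) [ready(y) → visible(item2)]; (xi) [stale(item2) → blue(item2)]. ⇒ new: penguin(y), wooden(item2), visible(item2), blue(item2).
[2] (v) [blue(item2) ∧ wooden(item2) → cold(item2)]; (viii) [penguin(y) ∧ closed(y) → mammal(y)]; (xiii) [blue(item2) ∧ valid(y) → hot(y)]; (xiv) [visible(item2) ∧ green(item2) → small(y)]. ⇒ new: cold(item2), mammal(y), hot(y), small(y).
[3] (vii) [mammal(y) ∧ locked(y) → flies(item2)]. ⇒ new: flies(item2).
[4] (x) [flies(item2) ∧ small(y) → swims(item2)]. ⇒ new: swims(item2).
[5] (vi) [swims(item2) ∧ cold(item2) → metal(y)]. ⇒ new: metal(y).
Derived: swims(item2) (round 4), flies(item2) (round 3), cold(item2) (round 2), mammal(y) (round 2). signed(y) never appears in any round.

signed(y)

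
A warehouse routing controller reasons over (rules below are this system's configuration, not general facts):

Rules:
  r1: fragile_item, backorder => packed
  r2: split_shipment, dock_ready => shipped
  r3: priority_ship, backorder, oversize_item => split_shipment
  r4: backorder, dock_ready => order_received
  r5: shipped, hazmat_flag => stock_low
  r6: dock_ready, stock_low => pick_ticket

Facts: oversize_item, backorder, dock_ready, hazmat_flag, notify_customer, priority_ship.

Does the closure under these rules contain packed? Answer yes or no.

[1] r3 [priority_ship, backorder, oversize_item => split_shipment]; r4 [backorder, dock_ready => order_received]. ⇒ new: split_shipment, order_received.
[2] r2 [split_shipment, dock_ready => shipped]. ⇒ new: shipped.
[3] r5 [shipped, hazmat_flag => stock_low]. ⇒ new: stock_low.
[4] r6 [dock_ready, stock_low => pick_ticket]. ⇒ new: pick_ticket.
Fixed point reached. packed is concluded only by r1; r1 needs fragile_item (never derived).

no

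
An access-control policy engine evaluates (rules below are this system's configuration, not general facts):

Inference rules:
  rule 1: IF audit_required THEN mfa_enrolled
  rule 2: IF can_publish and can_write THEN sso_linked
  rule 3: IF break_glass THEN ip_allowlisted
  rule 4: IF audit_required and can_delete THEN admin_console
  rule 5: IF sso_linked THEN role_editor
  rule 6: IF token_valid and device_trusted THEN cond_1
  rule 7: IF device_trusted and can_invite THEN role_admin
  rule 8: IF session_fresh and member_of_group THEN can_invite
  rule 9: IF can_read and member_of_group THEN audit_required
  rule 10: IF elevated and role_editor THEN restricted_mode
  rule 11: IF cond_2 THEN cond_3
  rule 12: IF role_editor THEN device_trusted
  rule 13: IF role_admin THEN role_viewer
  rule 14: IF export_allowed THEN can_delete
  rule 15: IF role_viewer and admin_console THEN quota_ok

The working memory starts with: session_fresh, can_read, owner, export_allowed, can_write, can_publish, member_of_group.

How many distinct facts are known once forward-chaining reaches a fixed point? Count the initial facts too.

Round 1: rule 2 [IF can_publish and can_write THEN sso_linked]; rule 8 [IF session_fresh and member_of_group THEN can_invite]; rule 9 [IF can_read and member_of_group THEN audit_required]; rule 14 [IF export_allowed THEN can_delete]. New: sso_linked, can_invite, audit_required, can_delete.
Round 2: rule 1 [IF audit_required THEN mfa_enrolled]; rule 4 [IF audit_required and can_delete THEN admin_console]; rule 5 [IF sso_linked THEN role_editor]. New: mfa_enrolled, admin_console, role_editor.
Round 3: rule 12 [IF role_editor THEN device_trusted]. New: device_trusted.
Round 4: rule 7 [IF device_trusted and can_invite THEN role_admin]. New: role_admin.
Round 5: rule 13 [IF role_admin THEN role_viewer]. New: role_viewer.
Round 6: rule 15 [IF role_viewer and admin_console THEN quota_ok]. New: quota_ok.
Closure: {admin_console, audit_required, can_delete, can_invite, can_publish, can_read, can_write, device_trusted, export_allowed, member_of_group, mfa_enrolled, owner, quota_ok, role_admin, role_editor, role_viewer, session_fresh, sso_linked} — 18 facts.

18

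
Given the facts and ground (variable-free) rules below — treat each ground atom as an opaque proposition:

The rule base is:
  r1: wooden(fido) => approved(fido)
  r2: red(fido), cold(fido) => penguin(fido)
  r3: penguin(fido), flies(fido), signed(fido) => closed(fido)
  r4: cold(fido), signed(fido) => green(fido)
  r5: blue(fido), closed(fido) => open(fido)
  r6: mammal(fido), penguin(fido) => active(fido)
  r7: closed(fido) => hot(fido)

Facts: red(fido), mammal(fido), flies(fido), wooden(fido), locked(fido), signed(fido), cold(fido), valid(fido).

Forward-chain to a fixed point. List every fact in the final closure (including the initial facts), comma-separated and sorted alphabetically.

Round 1 — r1, r2, r4, derive approved(fido), penguin(fido), green(fido).
Round 2 — r3, r6, derive closed(fido), active(fido).
Round 3 — r7, derive hot(fido).

active(fido), approved(fido), closed(fido), cold(fido), flies(fido), green(fido), hot(fido), locked(fido), mammal(fido), penguin(fido), red(fido), signed(fido), valid(fido), wooden(fido)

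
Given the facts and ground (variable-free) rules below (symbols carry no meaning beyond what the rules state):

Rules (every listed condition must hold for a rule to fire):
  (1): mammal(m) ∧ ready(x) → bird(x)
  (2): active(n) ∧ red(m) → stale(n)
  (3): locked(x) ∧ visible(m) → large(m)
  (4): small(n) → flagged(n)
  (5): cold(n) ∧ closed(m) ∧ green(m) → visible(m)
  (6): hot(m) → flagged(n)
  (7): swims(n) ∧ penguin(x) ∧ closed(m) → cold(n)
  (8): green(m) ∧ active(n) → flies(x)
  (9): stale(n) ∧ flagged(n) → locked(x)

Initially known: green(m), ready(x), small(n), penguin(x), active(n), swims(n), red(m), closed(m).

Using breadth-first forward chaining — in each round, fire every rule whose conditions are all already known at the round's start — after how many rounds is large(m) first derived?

3

Round 1 fires (2), (4), (7), (8), giving stale(n), flagged(n), cold(n), flies(x).
Round 2 fires (5), (9), giving visible(m), locked(x).
Round 3 fires (3), giving large(m).
large(m) first appears in round 3.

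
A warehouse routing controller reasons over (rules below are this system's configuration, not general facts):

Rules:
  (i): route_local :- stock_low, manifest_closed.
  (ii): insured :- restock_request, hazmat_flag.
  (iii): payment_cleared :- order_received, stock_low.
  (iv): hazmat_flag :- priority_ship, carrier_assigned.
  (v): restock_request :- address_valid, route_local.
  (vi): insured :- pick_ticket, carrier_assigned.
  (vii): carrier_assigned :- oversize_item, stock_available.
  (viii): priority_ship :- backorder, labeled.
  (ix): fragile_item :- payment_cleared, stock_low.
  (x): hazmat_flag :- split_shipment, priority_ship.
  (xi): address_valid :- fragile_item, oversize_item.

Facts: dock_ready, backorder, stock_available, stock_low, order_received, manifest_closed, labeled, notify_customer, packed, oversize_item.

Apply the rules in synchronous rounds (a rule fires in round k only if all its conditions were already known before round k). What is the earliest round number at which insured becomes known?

Round 1 fires (i), (iii), (vii), (viii), giving route_local, payment_cleared, carrier_assigned, priority_ship.
Round 2 fires (iv), (ix), giving hazmat_flag, fragile_item.
Round 3 fires (xi), giving address_valid.
Round 4 fires (v), giving restock_request.
Round 5 fires (ii), giving insured.
insured first appears in round 5.

5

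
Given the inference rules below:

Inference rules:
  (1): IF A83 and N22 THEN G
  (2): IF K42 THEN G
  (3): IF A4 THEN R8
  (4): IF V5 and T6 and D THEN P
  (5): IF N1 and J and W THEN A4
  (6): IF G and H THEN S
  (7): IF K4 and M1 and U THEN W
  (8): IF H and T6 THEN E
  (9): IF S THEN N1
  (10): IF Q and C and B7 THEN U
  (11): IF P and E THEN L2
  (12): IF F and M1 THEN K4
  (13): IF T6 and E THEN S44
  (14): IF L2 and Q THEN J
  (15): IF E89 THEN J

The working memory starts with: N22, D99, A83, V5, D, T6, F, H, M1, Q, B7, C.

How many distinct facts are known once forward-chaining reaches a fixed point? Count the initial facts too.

Round 1 fires (1), (4), (8), (10), (12), giving G, P, E, U, K4.
Round 2 fires (6), (7), (11), (13), giving S, W, L2, S44.
Round 3 fires (9), (14), giving N1, J.
Round 4 fires (5), giving A4.
Round 5 fires (3), giving R8.
Closure: {A4, A83, B7, C, D, D99, E, F, G, H, J, K4, L2, M1, N1, N22, P, Q, R8, S, S44, T6, U, V5, W} — 25 facts.

25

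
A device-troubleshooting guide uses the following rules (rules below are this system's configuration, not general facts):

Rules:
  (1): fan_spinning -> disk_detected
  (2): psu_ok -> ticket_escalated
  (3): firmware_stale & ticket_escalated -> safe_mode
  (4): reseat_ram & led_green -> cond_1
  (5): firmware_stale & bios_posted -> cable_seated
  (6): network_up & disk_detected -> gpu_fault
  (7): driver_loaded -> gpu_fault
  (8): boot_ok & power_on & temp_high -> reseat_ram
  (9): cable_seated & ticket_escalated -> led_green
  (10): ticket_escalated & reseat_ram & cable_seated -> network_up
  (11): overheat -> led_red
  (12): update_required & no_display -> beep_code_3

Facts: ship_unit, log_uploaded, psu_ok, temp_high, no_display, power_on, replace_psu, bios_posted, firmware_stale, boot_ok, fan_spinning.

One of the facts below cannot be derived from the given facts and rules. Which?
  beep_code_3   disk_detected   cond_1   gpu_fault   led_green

Round 1: (1) [fan_spinning -> disk_detected]; (2) [psu_ok -> ticket_escalated]; (5) [firmware_stale & bios_posted -> cable_seated]; (8) [boot_ok & power_on & temp_high -> reseat_ram]. New: disk_detected, ticket_escalated, cable_seated, reseat_ram.
Round 2: (3) [firmware_stale & ticket_escalated -> safe_mode]; (9) [cable_seated & ticket_escalated -> led_green]; (10) [ticket_escalated & reseat_ram & cable_seated -> network_up]. New: safe_mode, led_green, network_up.
Round 3: (4) [reseat_ram & led_green -> cond_1]; (6) [network_up & disk_detected -> gpu_fault]. New: cond_1, gpu_fault.
Derived: led_green (round 2), gpu_fault (round 3), disk_detected (round 1), cond_1 (round 3). beep_code_3 never appears in any round.

beep_code_3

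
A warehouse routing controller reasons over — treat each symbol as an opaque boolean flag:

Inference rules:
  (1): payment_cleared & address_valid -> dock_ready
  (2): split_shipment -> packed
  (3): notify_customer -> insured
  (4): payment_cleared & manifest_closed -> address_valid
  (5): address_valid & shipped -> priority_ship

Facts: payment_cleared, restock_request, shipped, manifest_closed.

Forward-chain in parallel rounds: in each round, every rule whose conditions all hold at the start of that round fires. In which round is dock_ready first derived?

2

[1] (4) [payment_cleared & manifest_closed -> address_valid]. ⇒ new: address_valid.
[2] (1) [payment_cleared & address_valid -> dock_ready]; (5) [address_valid & shipped -> priority_ship]. ⇒ new: dock_ready, priority_ship.
dock_ready first appears in round 2.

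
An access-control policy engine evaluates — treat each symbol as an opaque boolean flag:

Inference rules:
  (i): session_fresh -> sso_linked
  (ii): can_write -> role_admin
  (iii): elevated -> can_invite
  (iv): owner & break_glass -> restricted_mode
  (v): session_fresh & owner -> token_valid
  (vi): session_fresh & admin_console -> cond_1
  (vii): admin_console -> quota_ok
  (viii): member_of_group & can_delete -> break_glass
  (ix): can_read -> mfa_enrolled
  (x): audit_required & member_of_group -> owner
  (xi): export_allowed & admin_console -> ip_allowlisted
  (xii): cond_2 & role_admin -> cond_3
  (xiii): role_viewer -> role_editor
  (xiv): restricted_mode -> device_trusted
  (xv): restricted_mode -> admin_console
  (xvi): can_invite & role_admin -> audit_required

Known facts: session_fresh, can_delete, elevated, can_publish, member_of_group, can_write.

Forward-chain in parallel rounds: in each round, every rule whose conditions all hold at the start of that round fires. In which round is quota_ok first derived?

6

[1] (i) [session_fresh -> sso_linked]; (ii) [can_write -> role_admin]; (iii) [elevated -> can_invite]; (viii) [member_of_group & can_delete -> break_glass]. ⇒ new: sso_linked, role_admin, can_invite, break_glass.
[2] (xvi) [can_invite & role_admin -> audit_required]. ⇒ new: audit_required.
[3] (x) [audit_required & member_of_group -> owner]. ⇒ new: owner.
[4] (iv) [owner & break_glass -> restricted_mode]; (v) [session_fresh & owner -> token_valid]. ⇒ new: restricted_mode, token_valid.
[5] (xiv) [restricted_mode -> device_trusted]; (xv) [restricted_mode -> admin_console]. ⇒ new: device_trusted, admin_console.
[6] (vi) [session_fresh & admin_console -> cond_1]; (vii) [admin_console -> quota_ok]. ⇒ new: cond_1, quota_ok.
quota_ok first appears in round 6.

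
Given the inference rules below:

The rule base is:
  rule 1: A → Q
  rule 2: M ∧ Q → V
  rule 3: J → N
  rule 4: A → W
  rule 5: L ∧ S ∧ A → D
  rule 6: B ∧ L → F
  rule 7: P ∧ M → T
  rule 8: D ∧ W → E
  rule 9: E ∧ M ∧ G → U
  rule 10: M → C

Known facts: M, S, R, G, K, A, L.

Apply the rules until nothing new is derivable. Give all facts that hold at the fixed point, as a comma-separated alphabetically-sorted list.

A, C, D, E, G, K, L, M, Q, R, S, U, V, W

[1] rule 1 [A → Q]; rule 4 [A → W]; rule 5 [L ∧ S ∧ A → D]; rule 10 [M → C]. ⇒ new: Q, W, D, C.
[2] rule 2 [M ∧ Q → V]; rule 8 [D ∧ W → E]. ⇒ new: V, E.
[3] rule 9 [E ∧ M ∧ G → U]. ⇒ new: U.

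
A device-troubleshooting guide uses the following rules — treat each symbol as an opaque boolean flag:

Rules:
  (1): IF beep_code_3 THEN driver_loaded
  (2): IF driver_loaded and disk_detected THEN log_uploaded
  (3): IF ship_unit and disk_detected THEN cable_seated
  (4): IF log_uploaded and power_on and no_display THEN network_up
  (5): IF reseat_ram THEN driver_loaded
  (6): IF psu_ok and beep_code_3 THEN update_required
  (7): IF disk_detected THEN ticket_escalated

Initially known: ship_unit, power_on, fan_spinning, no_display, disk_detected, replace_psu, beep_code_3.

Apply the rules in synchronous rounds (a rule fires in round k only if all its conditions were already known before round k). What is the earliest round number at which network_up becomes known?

Round 1 — (1), (3), (7), derive driver_loaded, cable_seated, ticket_escalated.
Round 2 — (2), derive log_uploaded.
Round 3 — (4), derive network_up.
network_up first appears in round 3.

3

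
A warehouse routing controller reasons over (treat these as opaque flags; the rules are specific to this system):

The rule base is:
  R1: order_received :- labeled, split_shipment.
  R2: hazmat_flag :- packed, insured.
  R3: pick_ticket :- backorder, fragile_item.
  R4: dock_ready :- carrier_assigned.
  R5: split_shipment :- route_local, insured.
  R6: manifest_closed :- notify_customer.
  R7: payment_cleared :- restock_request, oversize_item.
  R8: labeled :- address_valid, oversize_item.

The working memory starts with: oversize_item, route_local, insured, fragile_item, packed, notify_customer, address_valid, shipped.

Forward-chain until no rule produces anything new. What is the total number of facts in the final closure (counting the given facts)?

Round 1: R2 [hazmat_flag :- packed, insured.]; R5 [split_shipment :- route_local, insured.]; R6 [manifest_closed :- notify_customer.]; R8 [labeled :- address_valid, oversize_item.]. New: hazmat_flag, split_shipment, manifest_closed, labeled.
Round 2: R1 [order_received :- labeled, split_shipment.]. New: order_received.
Closure: {address_valid, fragile_item, hazmat_flag, insured, labeled, manifest_closed, notify_customer, order_received, oversize_item, packed, route_local, shipped, split_shipment} — 13 facts.

13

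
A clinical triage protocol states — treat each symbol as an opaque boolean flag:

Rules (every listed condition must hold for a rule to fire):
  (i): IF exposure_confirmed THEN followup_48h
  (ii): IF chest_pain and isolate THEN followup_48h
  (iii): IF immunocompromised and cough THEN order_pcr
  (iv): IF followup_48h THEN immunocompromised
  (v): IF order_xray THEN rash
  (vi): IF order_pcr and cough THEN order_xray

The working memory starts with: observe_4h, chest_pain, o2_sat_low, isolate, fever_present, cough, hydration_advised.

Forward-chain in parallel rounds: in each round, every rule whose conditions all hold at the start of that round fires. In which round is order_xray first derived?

4

[1] (ii) [IF chest_pain and isolate THEN followup_48h]. ⇒ new: followup_48h.
[2] (iv) [IF followup_48h THEN immunocompromised]. ⇒ new: immunocompromised.
[3] (iii) [IF immunocompromised and cough THEN order_pcr]. ⇒ new: order_pcr.
[4] (vi) [IF order_pcr and cough THEN order_xray]. ⇒ new: order_xray.
order_xray first appears in round 4.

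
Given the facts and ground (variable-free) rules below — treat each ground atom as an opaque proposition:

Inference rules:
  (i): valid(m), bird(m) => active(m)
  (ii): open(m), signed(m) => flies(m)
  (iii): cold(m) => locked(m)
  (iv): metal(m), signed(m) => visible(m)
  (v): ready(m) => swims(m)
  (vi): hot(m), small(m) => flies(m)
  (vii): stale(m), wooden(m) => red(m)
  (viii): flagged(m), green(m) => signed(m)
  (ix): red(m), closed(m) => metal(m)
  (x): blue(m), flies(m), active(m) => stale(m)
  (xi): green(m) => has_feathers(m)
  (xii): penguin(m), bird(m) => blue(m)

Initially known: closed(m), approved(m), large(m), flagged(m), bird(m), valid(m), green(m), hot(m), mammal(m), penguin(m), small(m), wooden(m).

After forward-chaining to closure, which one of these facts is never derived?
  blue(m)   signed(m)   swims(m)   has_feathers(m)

swims(m)

Round 1 — (i), (vi), (viii), (xi), (xii), derive active(m), flies(m), signed(m), has_feathers(m), blue(m).
Round 2 — (x), derive stale(m).
Round 3 — (vii), derive red(m).
Round 4 — (ix), derive metal(m).
Round 5 — (iv), derive visible(m).
Derived: blue(m) (round 1), signed(m) (round 1), has_feathers(m) (round 1). swims(m) never appears in any round.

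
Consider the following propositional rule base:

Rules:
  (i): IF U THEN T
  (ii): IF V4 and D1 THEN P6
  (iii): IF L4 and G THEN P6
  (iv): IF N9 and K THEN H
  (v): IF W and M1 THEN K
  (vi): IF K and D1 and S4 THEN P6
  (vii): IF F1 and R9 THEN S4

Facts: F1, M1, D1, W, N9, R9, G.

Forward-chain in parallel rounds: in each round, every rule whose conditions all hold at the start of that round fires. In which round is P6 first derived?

2

Round 1 fires (v), (vii), giving K, S4.
Round 2 fires (iv), (vi), giving H, P6.
P6 first appears in round 2.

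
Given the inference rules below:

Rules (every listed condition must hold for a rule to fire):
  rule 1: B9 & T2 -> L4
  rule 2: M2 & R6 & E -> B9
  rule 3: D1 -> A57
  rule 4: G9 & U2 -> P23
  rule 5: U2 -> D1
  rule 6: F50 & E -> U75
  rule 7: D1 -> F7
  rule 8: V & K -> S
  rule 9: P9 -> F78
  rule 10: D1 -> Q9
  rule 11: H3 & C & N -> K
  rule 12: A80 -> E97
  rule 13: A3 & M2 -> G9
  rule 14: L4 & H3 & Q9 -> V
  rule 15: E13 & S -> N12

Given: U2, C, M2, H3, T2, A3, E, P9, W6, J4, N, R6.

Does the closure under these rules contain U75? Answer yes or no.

[1] rule 2 [M2 & R6 & E -> B9]; rule 5 [U2 -> D1]; rule 9 [P9 -> F78]; rule 11 [H3 & C & N -> K]; rule 13 [A3 & M2 -> G9]. ⇒ new: B9, D1, F78, K, G9.
[2] rule 1 [B9 & T2 -> L4]; rule 3 [D1 -> A57]; rule 4 [G9 & U2 -> P23]; rule 7 [D1 -> F7]; rule 10 [D1 -> Q9]. ⇒ new: L4, A57, P23, F7, Q9.
[3] rule 14 [L4 & H3 & Q9 -> V]. ⇒ new: V.
[4] rule 8 [V & K -> S]. ⇒ new: S.
Fixed point reached. U75 is concluded only by rule 6; rule 6 needs F50 (never derived).

no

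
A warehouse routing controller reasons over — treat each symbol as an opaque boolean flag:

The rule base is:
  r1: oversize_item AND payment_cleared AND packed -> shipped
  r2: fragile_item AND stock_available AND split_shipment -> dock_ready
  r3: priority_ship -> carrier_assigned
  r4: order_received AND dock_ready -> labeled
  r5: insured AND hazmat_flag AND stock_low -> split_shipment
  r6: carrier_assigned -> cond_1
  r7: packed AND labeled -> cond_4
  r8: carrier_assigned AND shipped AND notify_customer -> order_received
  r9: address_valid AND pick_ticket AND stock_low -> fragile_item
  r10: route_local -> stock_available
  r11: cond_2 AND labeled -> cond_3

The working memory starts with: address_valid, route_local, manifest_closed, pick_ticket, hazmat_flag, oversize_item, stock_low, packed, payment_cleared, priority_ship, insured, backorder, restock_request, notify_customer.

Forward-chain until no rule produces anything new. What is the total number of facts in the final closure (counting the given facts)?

Round 1: r1 [oversize_item AND payment_cleared AND packed -> shipped]; r3 [priority_ship -> carrier_assigned]; r5 [insured AND hazmat_flag AND stock_low -> split_shipment]; r9 [address_valid AND pick_ticket AND stock_low -> fragile_item]; r10 [route_local -> stock_available]. New: shipped, carrier_assigned, split_shipment, fragile_item, stock_available.
Round 2: r2 [fragile_item AND stock_available AND split_shipment -> dock_ready]; r6 [carrier_assigned -> cond_1]; r8 [carrier_assigned AND shipped AND notify_customer -> order_received]. New: dock_ready, cond_1, order_received.
Round 3: r4 [order_received AND dock_ready -> labeled]. New: labeled.
Round 4: r7 [packed AND labeled -> cond_4]. New: cond_4.
Closure: {address_valid, backorder, carrier_assigned, cond_1, cond_4, dock_ready, fragile_item, hazmat_flag, insured, labeled, manifest_closed, notify_customer, order_received, oversize_item, packed, payment_cleared, pick_ticket, priority_ship, restock_request, route_local, shipped, split_shipment, stock_available, stock_low} — 24 facts.

24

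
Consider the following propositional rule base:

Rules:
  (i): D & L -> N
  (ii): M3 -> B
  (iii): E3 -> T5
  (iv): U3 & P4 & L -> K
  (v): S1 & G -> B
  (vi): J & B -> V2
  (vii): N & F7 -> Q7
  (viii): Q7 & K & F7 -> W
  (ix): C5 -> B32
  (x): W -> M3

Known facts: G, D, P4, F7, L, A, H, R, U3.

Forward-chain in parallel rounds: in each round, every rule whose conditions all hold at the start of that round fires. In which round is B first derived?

Round 1: (i) [D & L -> N]; (iv) [U3 & P4 & L -> K]. Adds N, K.
Round 2: (vii) [N & F7 -> Q7]. Adds Q7.
Round 3: (viii) [Q7 & K & F7 -> W]. Adds W.
Round 4: (x) [W -> M3]. Adds M3.
Round 5: (ii) [M3 -> B]. Adds B.
B first appears in round 5.

5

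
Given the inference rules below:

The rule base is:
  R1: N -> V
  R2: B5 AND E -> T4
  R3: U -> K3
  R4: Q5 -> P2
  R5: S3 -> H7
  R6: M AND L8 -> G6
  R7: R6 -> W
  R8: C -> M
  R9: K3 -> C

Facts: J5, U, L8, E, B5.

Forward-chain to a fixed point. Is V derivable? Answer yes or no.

Round 1 fires R2, R3, giving T4, K3.
Round 2 fires R9, giving C.
Round 3 fires R8, giving M.
Round 4 fires R6, giving G6.
Fixed point reached. V is concluded only by R1; R1 needs N (never derived).

no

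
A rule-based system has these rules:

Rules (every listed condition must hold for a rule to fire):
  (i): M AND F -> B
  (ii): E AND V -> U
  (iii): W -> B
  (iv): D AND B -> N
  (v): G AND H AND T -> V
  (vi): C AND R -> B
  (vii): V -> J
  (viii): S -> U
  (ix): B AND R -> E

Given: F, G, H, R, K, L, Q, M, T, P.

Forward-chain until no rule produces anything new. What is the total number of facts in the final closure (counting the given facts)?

Round 1 fires (i), (v), giving B, V.
Round 2 fires (vii), (ix), giving J, E.
Round 3 fires (ii), giving U.
Closure: {B, E, F, G, H, J, K, L, M, P, Q, R, T, U, V} — 15 facts.

15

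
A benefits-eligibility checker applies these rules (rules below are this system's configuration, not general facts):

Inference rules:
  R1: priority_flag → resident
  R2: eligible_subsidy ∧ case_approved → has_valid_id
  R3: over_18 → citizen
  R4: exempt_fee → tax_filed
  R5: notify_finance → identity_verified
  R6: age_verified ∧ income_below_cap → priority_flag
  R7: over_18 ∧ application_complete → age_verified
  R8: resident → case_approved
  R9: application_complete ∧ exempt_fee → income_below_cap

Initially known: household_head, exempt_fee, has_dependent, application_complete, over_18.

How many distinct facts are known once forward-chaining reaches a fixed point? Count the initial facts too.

Round 1: R3 [over_18 → citizen]; R4 [exempt_fee → tax_filed]; R7 [over_18 ∧ application_complete → age_verified]; R9 [application_complete ∧ exempt_fee → income_below_cap]. New: citizen, tax_filed, age_verified, income_below_cap.
Round 2: R6 [age_verified ∧ income_below_cap → priority_flag]. New: priority_flag.
Round 3: R1 [priority_flag → resident]. New: resident.
Round 4: R8 [resident → case_approved]. New: case_approved.
Closure: {age_verified, application_complete, case_approved, citizen, exempt_fee, has_dependent, household_head, income_below_cap, over_18, priority_flag, resident, tax_filed} — 12 facts.

12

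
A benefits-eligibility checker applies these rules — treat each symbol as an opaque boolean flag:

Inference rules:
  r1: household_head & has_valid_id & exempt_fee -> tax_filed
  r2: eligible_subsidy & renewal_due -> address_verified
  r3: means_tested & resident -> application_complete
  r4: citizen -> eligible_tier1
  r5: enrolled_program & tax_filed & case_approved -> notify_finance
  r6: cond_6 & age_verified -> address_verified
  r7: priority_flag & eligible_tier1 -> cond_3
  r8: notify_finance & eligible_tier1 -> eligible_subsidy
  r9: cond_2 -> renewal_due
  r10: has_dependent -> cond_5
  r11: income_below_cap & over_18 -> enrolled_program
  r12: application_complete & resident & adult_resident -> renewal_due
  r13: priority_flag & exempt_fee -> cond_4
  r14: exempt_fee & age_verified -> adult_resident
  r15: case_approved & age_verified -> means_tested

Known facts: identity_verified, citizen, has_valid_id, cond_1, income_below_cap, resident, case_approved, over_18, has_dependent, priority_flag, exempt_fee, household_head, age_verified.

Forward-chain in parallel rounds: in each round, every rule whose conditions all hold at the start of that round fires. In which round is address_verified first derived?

Round 1 — r1, r4, r10, r11, r13, r14, r15, derive tax_filed, eligible_tier1, cond_5, enrolled_program, cond_4, adult_resident, means_tested.
Round 2 — r3, r5, r7, derive application_complete, notify_finance, cond_3.
Round 3 — r8, r12, derive eligible_subsidy, renewal_due.
Round 4 — r2, derive address_verified.
address_verified first appears in round 4.

4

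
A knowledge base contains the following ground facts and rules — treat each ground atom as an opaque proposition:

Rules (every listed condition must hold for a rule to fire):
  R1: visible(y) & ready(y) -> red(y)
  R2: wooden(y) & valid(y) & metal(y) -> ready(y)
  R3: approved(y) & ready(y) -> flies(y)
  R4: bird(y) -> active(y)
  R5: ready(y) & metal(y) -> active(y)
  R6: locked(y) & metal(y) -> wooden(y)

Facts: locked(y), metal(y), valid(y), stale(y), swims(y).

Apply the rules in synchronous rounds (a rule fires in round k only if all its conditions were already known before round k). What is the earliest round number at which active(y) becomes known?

Round 1: R6 [locked(y) & metal(y) -> wooden(y)]. New: wooden(y).
Round 2: R2 [wooden(y) & valid(y) & metal(y) -> ready(y)]. New: ready(y).
Round 3: R5 [ready(y) & metal(y) -> active(y)]. New: active(y).
active(y) first appears in round 3.

3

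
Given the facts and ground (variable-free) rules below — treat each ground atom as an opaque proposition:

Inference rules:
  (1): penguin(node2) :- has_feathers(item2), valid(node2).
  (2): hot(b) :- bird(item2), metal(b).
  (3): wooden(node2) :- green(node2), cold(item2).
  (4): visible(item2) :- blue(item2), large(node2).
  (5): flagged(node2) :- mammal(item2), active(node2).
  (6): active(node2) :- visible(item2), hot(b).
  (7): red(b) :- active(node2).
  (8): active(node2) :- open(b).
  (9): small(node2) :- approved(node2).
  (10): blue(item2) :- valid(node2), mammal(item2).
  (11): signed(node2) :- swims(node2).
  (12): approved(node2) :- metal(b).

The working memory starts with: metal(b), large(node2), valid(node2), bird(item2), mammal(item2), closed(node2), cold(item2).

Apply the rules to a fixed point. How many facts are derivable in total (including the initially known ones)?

15

Round 1 fires (2), (10), (12), giving hot(b), blue(item2), approved(node2).
Round 2 fires (4), (9), giving visible(item2), small(node2).
Round 3 fires (6), giving active(node2).
Round 4 fires (5), (7), giving flagged(node2), red(b).
Closure: {active(node2), approved(node2), bird(item2), blue(item2), closed(node2), cold(item2), flagged(node2), hot(b), large(node2), mammal(item2), metal(b), red(b), small(node2), valid(node2), visible(item2)} — 15 facts.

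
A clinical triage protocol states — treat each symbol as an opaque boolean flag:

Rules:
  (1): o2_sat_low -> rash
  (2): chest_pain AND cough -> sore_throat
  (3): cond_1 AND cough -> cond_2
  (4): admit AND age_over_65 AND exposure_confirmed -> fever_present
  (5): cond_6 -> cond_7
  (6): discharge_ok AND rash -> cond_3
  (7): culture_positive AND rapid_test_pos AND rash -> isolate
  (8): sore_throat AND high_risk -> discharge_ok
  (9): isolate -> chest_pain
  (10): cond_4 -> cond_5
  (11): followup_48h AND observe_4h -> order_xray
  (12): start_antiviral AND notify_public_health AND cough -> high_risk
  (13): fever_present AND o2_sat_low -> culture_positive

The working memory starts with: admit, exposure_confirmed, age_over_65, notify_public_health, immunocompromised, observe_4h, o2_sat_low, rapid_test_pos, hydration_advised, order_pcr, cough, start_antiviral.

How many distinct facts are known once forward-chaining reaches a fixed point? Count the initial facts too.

Round 1: (1) [o2_sat_low -> rash]; (4) [admit AND age_over_65 AND exposure_confirmed -> fever_present]; (12) [start_antiviral AND notify_public_health AND cough -> high_risk]. New: rash, fever_present, high_risk.
Round 2: (13) [fever_present AND o2_sat_low -> culture_positive]. New: culture_positive.
Round 3: (7) [culture_positive AND rapid_test_pos AND rash -> isolate]. New: isolate.
Round 4: (9) [isolate -> chest_pain]. New: chest_pain.
Round 5: (2) [chest_pain AND cough -> sore_throat]. New: sore_throat.
Round 6: (8) [sore_throat AND high_risk -> discharge_ok]. New: discharge_ok.
Round 7: (6) [discharge_ok AND rash -> cond_3]. New: cond_3.
Closure: {admit, age_over_65, chest_pain, cond_3, cough, culture_positive, discharge_ok, exposure_confirmed, fever_present, high_risk, hydration_advised, immunocompromised, isolate, notify_public_health, o2_sat_low, observe_4h, order_pcr, rapid_test_pos, rash, sore_throat, start_antiviral} — 21 facts.

21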